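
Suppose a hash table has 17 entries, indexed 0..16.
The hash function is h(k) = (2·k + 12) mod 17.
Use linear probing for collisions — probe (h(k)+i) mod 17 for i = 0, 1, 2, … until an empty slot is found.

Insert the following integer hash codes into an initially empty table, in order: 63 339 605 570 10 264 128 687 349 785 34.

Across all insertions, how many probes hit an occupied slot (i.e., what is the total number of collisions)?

63 hashes to 2; slot 2 is free => place at 2.
339 hashes to 10; slot 10 is free => place at 10.
605 hashes to 15; slot 15 is free => place at 15.
570 hashes to 13; slot 13 is free => place at 13.
10 hashes to 15; 15 taken => place at 16.
264 hashes to 13; 13 taken => place at 14.
128 hashes to 13; 13,14,15,16 taken => place at 0.
687 hashes to 9; slot 9 is free => place at 9.
349 hashes to 13; 13,14,15,16,0 taken => place at 1.
785 hashes to 1; 1,2 taken => place at 3.
34 hashes to 12; slot 12 is free => place at 12.
Table: [128, 349, 63, 785, _, _, _, _, _, 687, 339, _, 34, 570, 264, 605, 10]

13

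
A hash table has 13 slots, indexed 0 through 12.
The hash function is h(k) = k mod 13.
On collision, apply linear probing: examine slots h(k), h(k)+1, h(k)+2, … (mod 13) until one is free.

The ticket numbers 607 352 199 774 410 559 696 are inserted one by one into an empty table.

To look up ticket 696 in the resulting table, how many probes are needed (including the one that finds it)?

607: h=9 -> slot 9
352: h=1 -> slot 1
199: h=4 -> slot 4
774: h=7 -> slot 7
410: h=7, probe 7,8 -> slot 8
559: h=0 -> slot 0
696: h=7, probe 7,8,9,10 -> slot 10
Table: [559, 352, ∅, ∅, 199, ∅, ∅, 774, 410, 607, 696, ∅, ∅]
Lookup 696: h=7, probe 7,8,9,10 → found at 10.

4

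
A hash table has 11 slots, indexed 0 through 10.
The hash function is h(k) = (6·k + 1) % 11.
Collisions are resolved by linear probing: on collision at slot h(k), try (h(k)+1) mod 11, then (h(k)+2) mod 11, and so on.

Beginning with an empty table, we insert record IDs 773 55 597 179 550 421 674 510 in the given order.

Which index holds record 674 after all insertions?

3

Insert 773: h=8, slot 8 empty -> index 8.
Insert 55: h=1, slot 1 empty -> index 1.
Insert 597: h=8, slot 8 occupied -> index 9.
Insert 179: h=8, slots 8,9 occupied -> index 10.
Insert 550: h=1, slot 1 occupied -> index 2.
Insert 421: h=8, slots 8,9,10 occupied -> index 0.
Insert 674: h=8, slots 8,9,10,0,1,2 occupied -> index 3.
Insert 510: h=3, slot 3 occupied -> index 4.
Table: [421, 55, 550, 674, 510, —, —, —, 773, 597, 179]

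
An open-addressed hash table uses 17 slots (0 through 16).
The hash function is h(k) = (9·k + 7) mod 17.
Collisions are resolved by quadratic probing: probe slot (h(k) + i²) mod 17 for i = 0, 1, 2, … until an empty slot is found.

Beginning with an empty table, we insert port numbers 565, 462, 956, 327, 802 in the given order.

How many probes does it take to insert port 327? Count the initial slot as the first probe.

3

Insert 565: h=9, slot 9 empty → index 9.
Insert 462: h=0, slot 0 empty → index 0.
Insert 956: h=9, slot 9 occupied → index 10.
Insert 327: h=9, slots 9,10 occupied → index 13.
Insert 802: h=0, slot 0 occupied → index 1.
Table: [462, 802, ∅, ∅, ∅, ∅, ∅, ∅, ∅, 565, 956, ∅, ∅, 327, ∅, ∅, ∅]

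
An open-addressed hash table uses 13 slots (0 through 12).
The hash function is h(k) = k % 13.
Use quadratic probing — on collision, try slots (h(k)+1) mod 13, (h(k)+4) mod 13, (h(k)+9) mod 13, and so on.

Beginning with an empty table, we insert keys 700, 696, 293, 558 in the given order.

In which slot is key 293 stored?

Insert 700: h=11, slot 11 empty => index 11.
Insert 696: h=7, slot 7 empty => index 7.
Insert 293: h=7, slot 7 occupied => index 8.
Insert 558: h=12, slot 12 empty => index 12.
Table: [—, —, —, —, —, —, —, 696, 293, —, —, 700, 558]

8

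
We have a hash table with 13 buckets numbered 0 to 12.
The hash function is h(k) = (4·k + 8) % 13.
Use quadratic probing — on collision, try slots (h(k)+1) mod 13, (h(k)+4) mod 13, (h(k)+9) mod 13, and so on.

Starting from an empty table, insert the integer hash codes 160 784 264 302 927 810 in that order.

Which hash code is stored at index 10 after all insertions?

810

Insert 160: h=11, slot 11 empty => index 11.
Insert 784: h=11, slot 11 occupied => index 12.
Insert 264: h=11, slots 11,12 occupied => index 2.
Insert 302: h=7, slot 7 empty => index 7.
Insert 927: h=11, slots 11,12,2,7 occupied => index 1.
Insert 810: h=11, slots 11,12,2,7,1 occupied => index 10.
Table: [-, 927, 264, -, -, -, -, 302, -, -, 810, 160, 784]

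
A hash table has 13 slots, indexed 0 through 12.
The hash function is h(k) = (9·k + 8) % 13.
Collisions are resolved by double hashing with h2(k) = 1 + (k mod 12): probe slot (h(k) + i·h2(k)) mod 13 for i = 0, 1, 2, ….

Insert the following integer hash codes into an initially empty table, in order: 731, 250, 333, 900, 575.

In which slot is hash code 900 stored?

Insert 731: h=9, slot 9 empty → index 9.
Insert 250: h=9, h2=11, slot 9 occupied → index 7.
Insert 333: h=2, slot 2 empty → index 2.
Insert 900: h=9, h2=1, slot 9 occupied → index 10.
Insert 575: h=9, h2=12, slot 9 occupied → index 8.
Table: [_, _, 333, _, _, _, _, 250, 575, 731, 900, _, _]

10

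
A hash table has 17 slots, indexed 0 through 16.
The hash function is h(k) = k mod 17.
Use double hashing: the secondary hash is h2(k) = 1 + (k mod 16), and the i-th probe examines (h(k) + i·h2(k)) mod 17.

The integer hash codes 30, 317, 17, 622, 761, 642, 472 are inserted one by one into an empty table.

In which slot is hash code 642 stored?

Insert 30: h=13, slot 13 empty => index 13.
Insert 317: h=11, slot 11 empty => index 11.
Insert 17: h=0, slot 0 empty => index 0.
Insert 622: h=10, slot 10 empty => index 10.
Insert 761: h=13, h2=10, slot 13 occupied => index 6.
Insert 642: h=13, h2=3, slot 13 occupied => index 16.
Insert 472: h=13, h2=9, slot 13 occupied => index 5.
Table: [17, ., ., ., ., 472, 761, ., ., ., 622, 317, ., 30, ., ., 642]

16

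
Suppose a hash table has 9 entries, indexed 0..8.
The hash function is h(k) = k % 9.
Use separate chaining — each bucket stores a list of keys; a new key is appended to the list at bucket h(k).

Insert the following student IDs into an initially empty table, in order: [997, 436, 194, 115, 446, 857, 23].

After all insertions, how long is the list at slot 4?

1

Insert 997: h=7, bucket 7 empty -> new chain.
Insert 436: h=4, bucket 4 empty -> new chain.
Insert 194: h=5, bucket 5 empty -> new chain.
Insert 115: h=7, bucket 7 nonempty -> append to chain.
Insert 446: h=5, bucket 5 nonempty -> append to chain.
Insert 857: h=2, bucket 2 empty -> new chain.
Insert 23: h=5, bucket 5 nonempty -> append to chain.
Final buckets:
0: .
1: .
2: 857
3: .
4: 436
5: 194 -> 446 -> 23
6: .
7: 997 -> 115
8: .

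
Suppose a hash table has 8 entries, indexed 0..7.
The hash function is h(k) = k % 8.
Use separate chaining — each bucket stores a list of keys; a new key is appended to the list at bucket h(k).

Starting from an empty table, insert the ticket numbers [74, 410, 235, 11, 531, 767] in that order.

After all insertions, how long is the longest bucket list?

Insert 74: h=2, bucket 2 empty → new chain.
Insert 410: h=2, bucket 2 nonempty → append to chain.
Insert 235: h=3, bucket 3 empty → new chain.
Insert 11: h=3, bucket 3 nonempty → append to chain.
Insert 531: h=3, bucket 3 nonempty → append to chain.
Insert 767: h=7, bucket 7 empty → new chain.
Final buckets:
0: —
1: —
2: 74 -> 410
3: 235 -> 11 -> 531
4: —
5: —
6: —
7: 767

3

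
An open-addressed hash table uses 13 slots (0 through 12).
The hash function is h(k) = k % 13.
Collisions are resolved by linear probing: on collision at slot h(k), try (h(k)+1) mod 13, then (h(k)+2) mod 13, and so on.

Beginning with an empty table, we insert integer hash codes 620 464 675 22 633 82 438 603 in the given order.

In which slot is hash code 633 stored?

0

Insert 620: h=9, slot 9 empty => index 9.
Insert 464: h=9, slot 9 occupied => index 10.
Insert 675: h=12, slot 12 empty => index 12.
Insert 22: h=9, slots 9,10 occupied => index 11.
Insert 633: h=9, slots 9,10,11,12 occupied => index 0.
Insert 82: h=4, slot 4 empty => index 4.
Insert 438: h=9, slots 9,10,11,12,0 occupied => index 1.
Insert 603: h=5, slot 5 empty => index 5.
Table: [633, 438, _, _, 82, 603, _, _, _, 620, 464, 22, 675]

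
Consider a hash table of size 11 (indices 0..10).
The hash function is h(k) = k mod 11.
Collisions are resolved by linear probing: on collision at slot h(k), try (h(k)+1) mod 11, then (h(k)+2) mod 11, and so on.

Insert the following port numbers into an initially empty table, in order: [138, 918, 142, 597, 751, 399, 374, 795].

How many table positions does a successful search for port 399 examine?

5

138: h=6 -> slot 6
918: h=5 -> slot 5
142: h=10 -> slot 10
597: h=3 -> slot 3
751: h=3, probe 3,4 -> slot 4
399: h=3, probe 3,4,5,6,7 -> slot 7
374: h=0 -> slot 0
795: h=3, probe 3,4,5,6,7,8 -> slot 8
Table: [374, _, _, 597, 751, 918, 138, 399, 795, _, 142]
Lookup 399: h=3, probe 3,4,5,6,7 → found at 7.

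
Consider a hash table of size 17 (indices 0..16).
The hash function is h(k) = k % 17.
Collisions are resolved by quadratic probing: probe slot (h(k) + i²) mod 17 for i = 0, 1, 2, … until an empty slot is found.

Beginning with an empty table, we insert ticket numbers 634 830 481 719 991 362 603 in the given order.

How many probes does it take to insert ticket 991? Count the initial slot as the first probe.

5

634 hashes to 5; slot 5 is free -> place at 5.
830 hashes to 14; slot 14 is free -> place at 14.
481 hashes to 5; 5 taken -> place at 6.
719 hashes to 5; 5,6 taken -> place at 9.
991 hashes to 5; 5,6,9,14 taken -> place at 4.
362 hashes to 5; 5,6,9,14,4 taken -> place at 13.
603 hashes to 8; slot 8 is free -> place at 8.
Table: [—, —, —, —, 991, 634, 481, —, 603, 719, —, —, —, 362, 830, —, —]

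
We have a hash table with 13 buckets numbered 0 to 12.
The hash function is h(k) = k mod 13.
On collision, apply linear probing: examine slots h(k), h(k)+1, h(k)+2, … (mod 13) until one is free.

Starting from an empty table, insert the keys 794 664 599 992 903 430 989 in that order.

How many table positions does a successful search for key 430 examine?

5

794 hashes to 1; slot 1 is free -> place at 1.
664 hashes to 1; 1 taken -> place at 2.
599 hashes to 1; 1,2 taken -> place at 3.
992 hashes to 4; slot 4 is free -> place at 4.
903 hashes to 6; slot 6 is free -> place at 6.
430 hashes to 1; 1,2,3,4 taken -> place at 5.
989 hashes to 1; 1,2,3,4,5,6 taken -> place at 7.
Table: [., 794, 664, 599, 992, 430, 903, 989, ., ., ., ., .]
Lookup 430: h=1, probe 1,2,3,4,5 → found at 5.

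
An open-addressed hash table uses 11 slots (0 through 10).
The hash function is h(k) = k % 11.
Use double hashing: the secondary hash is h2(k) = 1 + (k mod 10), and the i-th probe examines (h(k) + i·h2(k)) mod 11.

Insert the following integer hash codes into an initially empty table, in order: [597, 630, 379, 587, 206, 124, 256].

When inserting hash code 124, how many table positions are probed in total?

597 hashes to 3; slot 3 is free -> place at 3.
630 hashes to 3, h2=1; 3 taken -> place at 4.
379 hashes to 5; slot 5 is free -> place at 5.
587 hashes to 4, h2=8; 4 taken -> place at 1.
206 hashes to 8; slot 8 is free -> place at 8.
124 hashes to 3, h2=5; 3,8 taken -> place at 2.
256 hashes to 3, h2=7; 3 taken -> place at 10.
Table: [-, 587, 124, 597, 630, 379, -, -, 206, -, 256]

3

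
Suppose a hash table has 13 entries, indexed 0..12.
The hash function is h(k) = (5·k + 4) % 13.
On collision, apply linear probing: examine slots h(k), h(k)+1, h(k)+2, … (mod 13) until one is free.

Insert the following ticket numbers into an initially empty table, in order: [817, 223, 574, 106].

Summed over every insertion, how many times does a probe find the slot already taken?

817: h=7 => slot 7
223: h=1 => slot 1
574: h=1, probe 1,2 => slot 2
106: h=1, probe 1,2,3 => slot 3
Table: [., 223, 574, 106, ., ., ., 817, ., ., ., ., .]

3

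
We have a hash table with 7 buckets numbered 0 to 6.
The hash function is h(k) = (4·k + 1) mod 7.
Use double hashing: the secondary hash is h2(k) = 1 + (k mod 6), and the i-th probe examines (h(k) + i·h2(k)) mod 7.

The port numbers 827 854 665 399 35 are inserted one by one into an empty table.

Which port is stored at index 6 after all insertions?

827 hashes to 5; slot 5 is free → place at 5.
854 hashes to 1; slot 1 is free → place at 1.
665 hashes to 1, h2=6; 1 taken → place at 0.
399 hashes to 1, h2=4; 1,5 taken → place at 2.
35 hashes to 1, h2=6; 1,0 taken → place at 6.
Table: [665, 854, 399, -, -, 827, 35]

35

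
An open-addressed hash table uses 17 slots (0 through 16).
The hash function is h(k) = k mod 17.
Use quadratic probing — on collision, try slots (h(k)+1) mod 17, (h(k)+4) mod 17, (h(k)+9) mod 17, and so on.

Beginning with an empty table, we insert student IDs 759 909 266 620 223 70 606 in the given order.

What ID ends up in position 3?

759 hashes to 11; slot 11 is free -> place at 11.
909 hashes to 8; slot 8 is free -> place at 8.
266 hashes to 11; 11 taken -> place at 12.
620 hashes to 8; 8 taken -> place at 9.
223 hashes to 2; slot 2 is free -> place at 2.
70 hashes to 2; 2 taken -> place at 3.
606 hashes to 11; 11,12 taken -> place at 15.
Table: [_, _, 223, 70, _, _, _, _, 909, 620, _, 759, 266, _, _, 606, _]

70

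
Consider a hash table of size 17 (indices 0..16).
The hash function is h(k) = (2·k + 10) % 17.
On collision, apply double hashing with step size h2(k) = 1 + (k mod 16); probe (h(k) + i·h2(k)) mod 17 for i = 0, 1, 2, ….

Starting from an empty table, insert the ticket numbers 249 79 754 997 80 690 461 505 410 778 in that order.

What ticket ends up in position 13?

690

249: h=15 -> slot 15
79: h=15, h2=16, probe 15,14 -> slot 14
754: h=5 -> slot 5
997: h=15, h2=6, probe 15,4 -> slot 4
80: h=0 -> slot 0
690: h=13 -> slot 13
461: h=14, h2=14, probe 14,11 -> slot 11
505: h=0, h2=10, probe 0,10 -> slot 10
410: h=14, h2=11, probe 14,8 -> slot 8
778: h=2 -> slot 2
Table: [80, ., 778, ., 997, 754, ., ., 410, ., 505, 461, ., 690, 79, 249, .]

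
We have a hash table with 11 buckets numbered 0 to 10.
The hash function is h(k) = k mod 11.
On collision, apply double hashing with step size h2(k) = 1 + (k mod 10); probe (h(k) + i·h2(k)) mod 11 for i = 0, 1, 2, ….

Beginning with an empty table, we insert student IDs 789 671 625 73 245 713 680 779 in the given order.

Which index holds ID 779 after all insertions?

6

Insert 789: h=8, slot 8 empty → index 8.
Insert 671: h=0, slot 0 empty → index 0.
Insert 625: h=9, slot 9 empty → index 9.
Insert 73: h=7, slot 7 empty → index 7.
Insert 245: h=3, slot 3 empty → index 3.
Insert 713: h=9, h2=4, slot 9 occupied → index 2.
Insert 680: h=9, h2=1, slot 9 occupied → index 10.
Insert 779: h=9, h2=10, slots 9,8,7 occupied → index 6.
Table: [671, ., 713, 245, ., ., 779, 73, 789, 625, 680]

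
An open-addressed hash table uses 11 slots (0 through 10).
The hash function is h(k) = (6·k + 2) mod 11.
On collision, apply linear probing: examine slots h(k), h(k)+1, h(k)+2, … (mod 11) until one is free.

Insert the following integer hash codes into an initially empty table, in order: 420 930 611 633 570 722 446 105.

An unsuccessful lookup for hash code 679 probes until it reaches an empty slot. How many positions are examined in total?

5

420 hashes to 3; slot 3 is free -> place at 3.
930 hashes to 5; slot 5 is free -> place at 5.
611 hashes to 5; 5 taken -> place at 6.
633 hashes to 5; 5,6 taken -> place at 7.
570 hashes to 1; slot 1 is free -> place at 1.
722 hashes to 0; slot 0 is free -> place at 0.
446 hashes to 5; 5,6,7 taken -> place at 8.
105 hashes to 5; 5,6,7,8 taken -> place at 9.
Table: [722, 570, —, 420, —, 930, 611, 633, 446, 105, —]
Lookup 679: h=6, probe 6,7,8,9,10 → slot 10 empty, not found.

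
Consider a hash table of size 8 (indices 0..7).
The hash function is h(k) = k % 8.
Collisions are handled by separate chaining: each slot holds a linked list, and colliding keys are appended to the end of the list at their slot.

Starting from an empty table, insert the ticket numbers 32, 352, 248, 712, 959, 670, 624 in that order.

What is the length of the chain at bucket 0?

Insert 32: h=0, bucket 0 empty -> new chain.
Insert 352: h=0, bucket 0 nonempty -> append to chain.
Insert 248: h=0, bucket 0 nonempty -> append to chain.
Insert 712: h=0, bucket 0 nonempty -> append to chain.
Insert 959: h=7, bucket 7 empty -> new chain.
Insert 670: h=6, bucket 6 empty -> new chain.
Insert 624: h=0, bucket 0 nonempty -> append to chain.
Final buckets:
0: 32 -> 352 -> 248 -> 712 -> 624
1: ∅
2: ∅
3: ∅
4: ∅
5: ∅
6: 670
7: 959

5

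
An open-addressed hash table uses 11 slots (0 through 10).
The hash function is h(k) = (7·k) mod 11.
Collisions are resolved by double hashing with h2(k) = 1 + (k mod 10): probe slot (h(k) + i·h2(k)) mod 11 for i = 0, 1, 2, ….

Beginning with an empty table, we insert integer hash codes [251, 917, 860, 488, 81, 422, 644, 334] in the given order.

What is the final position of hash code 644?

251 hashes to 8; slot 8 is free => place at 8.
917 hashes to 6; slot 6 is free => place at 6.
860 hashes to 3; slot 3 is free => place at 3.
488 hashes to 6, h2=9; 6 taken => place at 4.
81 hashes to 6, h2=2; 6,8 taken => place at 10.
422 hashes to 6, h2=3; 6 taken => place at 9.
644 hashes to 9, h2=5; 9,3,8 taken => place at 2.
334 hashes to 6, h2=5; 6 taken => place at 0.
Table: [334, ∅, 644, 860, 488, ∅, 917, ∅, 251, 422, 81]

2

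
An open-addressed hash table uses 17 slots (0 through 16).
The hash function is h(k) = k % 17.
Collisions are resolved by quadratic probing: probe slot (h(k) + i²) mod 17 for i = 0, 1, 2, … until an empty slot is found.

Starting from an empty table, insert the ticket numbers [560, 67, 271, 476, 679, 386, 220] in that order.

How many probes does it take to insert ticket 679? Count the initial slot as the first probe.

4

560: h=16 => slot 16
67: h=16, probe 16,0 => slot 0
271: h=16, probe 16,0,3 => slot 3
476: h=0, probe 0,1 => slot 1
679: h=16, probe 16,0,3,8 => slot 8
386: h=12 => slot 12
220: h=16, probe 16,0,3,8,15 => slot 15
Table: [67, 476, —, 271, —, —, —, —, 679, —, —, —, 386, —, —, 220, 560]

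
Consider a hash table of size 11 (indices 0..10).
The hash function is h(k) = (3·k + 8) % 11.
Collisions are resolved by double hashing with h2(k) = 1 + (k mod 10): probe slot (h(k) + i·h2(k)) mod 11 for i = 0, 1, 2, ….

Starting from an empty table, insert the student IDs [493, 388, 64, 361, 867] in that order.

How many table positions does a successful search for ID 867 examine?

493 hashes to 2; slot 2 is free => place at 2.
388 hashes to 6; slot 6 is free => place at 6.
64 hashes to 2, h2=5; 2 taken => place at 7.
361 hashes to 2, h2=2; 2 taken => place at 4.
867 hashes to 2, h2=8; 2 taken => place at 10.
Table: [∅, ∅, 493, ∅, 361, ∅, 388, 64, ∅, ∅, 867]
Lookup 867: h=2, h2=8, probe 2,10 → found at 10.

2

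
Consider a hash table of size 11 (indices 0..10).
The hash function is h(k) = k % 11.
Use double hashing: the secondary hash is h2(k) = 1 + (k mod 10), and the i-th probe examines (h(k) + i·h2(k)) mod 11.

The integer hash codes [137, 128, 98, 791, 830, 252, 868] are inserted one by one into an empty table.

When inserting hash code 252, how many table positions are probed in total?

Insert 137: h=5, slot 5 empty → index 5.
Insert 128: h=7, slot 7 empty → index 7.
Insert 98: h=10, slot 10 empty → index 10.
Insert 791: h=10, h2=2, slot 10 occupied → index 1.
Insert 830: h=5, h2=1, slot 5 occupied → index 6.
Insert 252: h=10, h2=3, slot 10 occupied → index 2.
Insert 868: h=10, h2=9, slot 10 occupied → index 8.
Table: [∅, 791, 252, ∅, ∅, 137, 830, 128, 868, ∅, 98]

2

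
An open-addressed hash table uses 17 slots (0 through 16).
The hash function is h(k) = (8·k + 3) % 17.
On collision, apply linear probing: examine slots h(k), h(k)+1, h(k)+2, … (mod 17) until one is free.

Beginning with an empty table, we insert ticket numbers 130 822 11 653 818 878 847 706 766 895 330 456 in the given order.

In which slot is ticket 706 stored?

10

Insert 130: h=6, slot 6 empty → index 6.
Insert 822: h=0, slot 0 empty → index 0.
Insert 11: h=6, slot 6 occupied → index 7.
Insert 653: h=8, slot 8 empty → index 8.
Insert 818: h=2, slot 2 empty → index 2.
Insert 878: h=6, slots 6,7,8 occupied → index 9.
Insert 847: h=13, slot 13 empty → index 13.
Insert 706: h=7, slots 7,8,9 occupied → index 10.
Insert 766: h=11, slot 11 empty → index 11.
Insert 895: h=6, slots 6,7,8,9,10,11 occupied → index 12.
Insert 330: h=8, slots 8,9,10,11,12,13 occupied → index 14.
Insert 456: h=13, slots 13,14 occupied → index 15.
Table: [822, ., 818, ., ., ., 130, 11, 653, 878, 706, 766, 895, 847, 330, 456, .]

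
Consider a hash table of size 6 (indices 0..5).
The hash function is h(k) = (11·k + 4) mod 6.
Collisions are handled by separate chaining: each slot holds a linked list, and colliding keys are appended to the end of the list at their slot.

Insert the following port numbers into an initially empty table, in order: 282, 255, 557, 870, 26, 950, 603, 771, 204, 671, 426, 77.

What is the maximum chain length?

Insert 282: h=4, bucket 4 empty -> new chain.
Insert 255: h=1, bucket 1 empty -> new chain.
Insert 557: h=5, bucket 5 empty -> new chain.
Insert 870: h=4, bucket 4 nonempty -> append to chain.
Insert 26: h=2, bucket 2 empty -> new chain.
Insert 950: h=2, bucket 2 nonempty -> append to chain.
Insert 603: h=1, bucket 1 nonempty -> append to chain.
Insert 771: h=1, bucket 1 nonempty -> append to chain.
Insert 204: h=4, bucket 4 nonempty -> append to chain.
Insert 671: h=5, bucket 5 nonempty -> append to chain.
Insert 426: h=4, bucket 4 nonempty -> append to chain.
Insert 77: h=5, bucket 5 nonempty -> append to chain.
Final buckets:
0: _
1: 255 -> 603 -> 771
2: 26 -> 950
3: _
4: 282 -> 870 -> 204 -> 426
5: 557 -> 671 -> 77

4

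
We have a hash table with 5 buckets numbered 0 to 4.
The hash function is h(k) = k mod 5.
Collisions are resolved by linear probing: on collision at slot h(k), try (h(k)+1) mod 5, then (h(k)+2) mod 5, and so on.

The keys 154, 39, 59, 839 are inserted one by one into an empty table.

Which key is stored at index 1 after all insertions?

59

154 hashes to 4; slot 4 is free → place at 4.
39 hashes to 4; 4 taken → place at 0.
59 hashes to 4; 4,0 taken → place at 1.
839 hashes to 4; 4,0,1 taken → place at 2.
Table: [39, 59, 839, ∅, 154]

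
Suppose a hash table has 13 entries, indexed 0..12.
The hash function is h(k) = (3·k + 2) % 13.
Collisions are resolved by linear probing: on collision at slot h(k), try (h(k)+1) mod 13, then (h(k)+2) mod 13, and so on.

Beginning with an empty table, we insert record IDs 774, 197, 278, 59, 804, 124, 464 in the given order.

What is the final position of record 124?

12

774: h=10 → slot 10
197: h=8 → slot 8
278: h=4 → slot 4
59: h=10, probe 10,11 → slot 11
804: h=9 → slot 9
124: h=10, probe 10,11,12 → slot 12
464: h=3 → slot 3
Table: [., ., ., 464, 278, ., ., ., 197, 804, 774, 59, 124]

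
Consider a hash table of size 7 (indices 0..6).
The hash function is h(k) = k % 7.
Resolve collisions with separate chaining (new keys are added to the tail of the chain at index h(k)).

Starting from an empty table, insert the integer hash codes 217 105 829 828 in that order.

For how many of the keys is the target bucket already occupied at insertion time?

Insert 217: h=0, bucket 0 empty → new chain.
Insert 105: h=0, bucket 0 nonempty → append to chain.
Insert 829: h=3, bucket 3 empty → new chain.
Insert 828: h=2, bucket 2 empty → new chain.
Final buckets:
0: 217 -> 105
1: _
2: 828
3: 829
4: _
5: _
6: _

1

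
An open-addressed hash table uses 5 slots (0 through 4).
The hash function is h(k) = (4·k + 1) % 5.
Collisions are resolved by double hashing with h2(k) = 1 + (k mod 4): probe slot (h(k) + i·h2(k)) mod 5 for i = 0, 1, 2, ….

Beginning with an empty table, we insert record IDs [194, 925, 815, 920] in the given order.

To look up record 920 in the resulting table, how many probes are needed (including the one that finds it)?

3

Insert 194: h=2, slot 2 empty -> index 2.
Insert 925: h=1, slot 1 empty -> index 1.
Insert 815: h=1, h2=4, slot 1 occupied -> index 0.
Insert 920: h=1, h2=1, slots 1,2 occupied -> index 3.
Table: [815, 925, 194, 920, _]
Lookup 920: h=1, h2=1, probe 1,2,3 → found at 3.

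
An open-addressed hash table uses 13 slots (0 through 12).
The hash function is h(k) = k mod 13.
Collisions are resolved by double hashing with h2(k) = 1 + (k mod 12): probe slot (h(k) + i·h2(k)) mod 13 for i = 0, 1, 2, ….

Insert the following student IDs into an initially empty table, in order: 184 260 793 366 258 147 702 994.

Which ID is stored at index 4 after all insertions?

793

184 hashes to 2; slot 2 is free -> place at 2.
260 hashes to 0; slot 0 is free -> place at 0.
793 hashes to 0, h2=2; 0,2 taken -> place at 4.
366 hashes to 2, h2=7; 2 taken -> place at 9.
258 hashes to 11; slot 11 is free -> place at 11.
147 hashes to 4, h2=4; 4 taken -> place at 8.
702 hashes to 0, h2=7; 0 taken -> place at 7.
994 hashes to 6; slot 6 is free -> place at 6.
Table: [260, -, 184, -, 793, -, 994, 702, 147, 366, -, 258, -]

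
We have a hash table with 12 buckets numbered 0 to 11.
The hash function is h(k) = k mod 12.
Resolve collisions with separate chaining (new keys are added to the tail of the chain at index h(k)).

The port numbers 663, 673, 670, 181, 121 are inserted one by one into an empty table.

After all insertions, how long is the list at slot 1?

3

Insert 663: h=3, bucket 3 empty -> new chain.
Insert 673: h=1, bucket 1 empty -> new chain.
Insert 670: h=10, bucket 10 empty -> new chain.
Insert 181: h=1, bucket 1 nonempty -> append to chain.
Insert 121: h=1, bucket 1 nonempty -> append to chain.
Final buckets:
0: —
1: 673 -> 181 -> 121
2: —
3: 663
4: —
5: —
6: —
7: —
8: —
9: —
10: 670
11: —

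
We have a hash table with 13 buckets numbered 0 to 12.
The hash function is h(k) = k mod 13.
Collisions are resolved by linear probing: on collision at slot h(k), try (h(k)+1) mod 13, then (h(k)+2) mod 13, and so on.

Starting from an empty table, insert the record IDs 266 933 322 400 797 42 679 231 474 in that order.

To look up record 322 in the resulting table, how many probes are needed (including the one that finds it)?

2

266 hashes to 6; slot 6 is free => place at 6.
933 hashes to 10; slot 10 is free => place at 10.
322 hashes to 10; 10 taken => place at 11.
400 hashes to 10; 10,11 taken => place at 12.
797 hashes to 4; slot 4 is free => place at 4.
42 hashes to 3; slot 3 is free => place at 3.
679 hashes to 3; 3,4 taken => place at 5.
231 hashes to 10; 10,11,12 taken => place at 0.
474 hashes to 6; 6 taken => place at 7.
Table: [231, -, -, 42, 797, 679, 266, 474, -, -, 933, 322, 400]
Lookup 322: h=10, probe 10,11 → found at 11.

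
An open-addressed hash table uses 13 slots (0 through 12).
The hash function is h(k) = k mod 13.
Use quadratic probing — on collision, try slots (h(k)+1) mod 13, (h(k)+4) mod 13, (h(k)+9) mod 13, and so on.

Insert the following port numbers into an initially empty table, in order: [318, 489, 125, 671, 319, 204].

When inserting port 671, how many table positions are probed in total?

3

318: h=6 -> slot 6
489: h=8 -> slot 8
125: h=8, probe 8,9 -> slot 9
671: h=8, probe 8,9,12 -> slot 12
319: h=7 -> slot 7
204: h=9, probe 9,10 -> slot 10
Table: [—, —, —, —, —, —, 318, 319, 489, 125, 204, —, 671]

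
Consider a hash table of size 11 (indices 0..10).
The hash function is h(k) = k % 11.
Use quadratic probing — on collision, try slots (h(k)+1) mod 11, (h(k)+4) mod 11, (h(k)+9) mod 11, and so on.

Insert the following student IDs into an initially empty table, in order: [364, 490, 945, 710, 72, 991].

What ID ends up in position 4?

Insert 364: h=1, slot 1 empty -> index 1.
Insert 490: h=6, slot 6 empty -> index 6.
Insert 945: h=10, slot 10 empty -> index 10.
Insert 710: h=6, slot 6 occupied -> index 7.
Insert 72: h=6, slots 6,7,10 occupied -> index 4.
Insert 991: h=1, slot 1 occupied -> index 2.
Table: [-, 364, 991, -, 72, -, 490, 710, -, -, 945]

72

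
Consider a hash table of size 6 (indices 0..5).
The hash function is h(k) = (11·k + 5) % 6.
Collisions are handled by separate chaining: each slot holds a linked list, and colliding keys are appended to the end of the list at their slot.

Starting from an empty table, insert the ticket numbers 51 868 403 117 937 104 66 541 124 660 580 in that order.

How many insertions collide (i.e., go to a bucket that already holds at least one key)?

6

51 → bucket 2
868 → bucket 1
403 → bucket 4
117 → bucket 2 (collision)
937 → bucket 4 (collision)
104 → bucket 3
66 → bucket 5
541 → bucket 4 (collision)
124 → bucket 1 (collision)
660 → bucket 5 (collision)
580 → bucket 1 (collision)
Final buckets:
0: -
1: 868 -> 124 -> 580
2: 51 -> 117
3: 104
4: 403 -> 937 -> 541
5: 66 -> 660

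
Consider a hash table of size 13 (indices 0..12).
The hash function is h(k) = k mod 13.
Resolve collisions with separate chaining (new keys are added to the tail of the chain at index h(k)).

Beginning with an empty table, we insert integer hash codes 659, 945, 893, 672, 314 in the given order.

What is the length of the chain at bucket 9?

Insert 659: h=9, bucket 9 empty -> new chain.
Insert 945: h=9, bucket 9 nonempty -> append to chain.
Insert 893: h=9, bucket 9 nonempty -> append to chain.
Insert 672: h=9, bucket 9 nonempty -> append to chain.
Insert 314: h=2, bucket 2 empty -> new chain.
Final buckets:
0: -
1: -
2: 314
3: -
4: -
5: -
6: -
7: -
8: -
9: 659 -> 945 -> 893 -> 672
10: -
11: -
12: -

4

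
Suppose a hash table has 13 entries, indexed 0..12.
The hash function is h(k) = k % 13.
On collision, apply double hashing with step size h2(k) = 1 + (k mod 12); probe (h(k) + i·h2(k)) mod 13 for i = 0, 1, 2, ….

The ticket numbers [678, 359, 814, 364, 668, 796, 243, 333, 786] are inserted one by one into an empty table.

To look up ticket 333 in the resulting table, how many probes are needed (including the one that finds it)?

4

678 hashes to 2; slot 2 is free → place at 2.
359 hashes to 8; slot 8 is free → place at 8.
814 hashes to 8, h2=11; 8 taken → place at 6.
364 hashes to 0; slot 0 is free → place at 0.
668 hashes to 5; slot 5 is free → place at 5.
796 hashes to 3; slot 3 is free → place at 3.
243 hashes to 9; slot 9 is free → place at 9.
333 hashes to 8, h2=10; 8,5,2 taken → place at 12.
786 hashes to 6, h2=7; 6,0 taken → place at 7.
Table: [364, -, 678, 796, -, 668, 814, 786, 359, 243, -, -, 333]
Lookup 333: h=8, h2=10, probe 8,5,2,12 → found at 12.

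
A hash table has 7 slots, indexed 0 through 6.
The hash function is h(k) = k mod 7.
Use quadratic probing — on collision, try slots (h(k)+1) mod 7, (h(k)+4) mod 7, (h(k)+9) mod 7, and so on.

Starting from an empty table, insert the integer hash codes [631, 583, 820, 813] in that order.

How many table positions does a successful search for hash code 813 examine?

631: h=1 → slot 1
583: h=2 → slot 2
820: h=1, probe 1,2,5 → slot 5
813: h=1, probe 1,2,5,3 → slot 3
Table: [∅, 631, 583, 813, ∅, 820, ∅]
Lookup 813: h=1, probe 1,2,5,3 → found at 3.

4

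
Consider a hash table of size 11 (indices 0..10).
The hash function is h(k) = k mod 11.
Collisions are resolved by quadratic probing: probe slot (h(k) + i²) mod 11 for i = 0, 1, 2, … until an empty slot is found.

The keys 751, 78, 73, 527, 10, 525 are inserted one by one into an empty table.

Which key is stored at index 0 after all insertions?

751 hashes to 3; slot 3 is free => place at 3.
78 hashes to 1; slot 1 is free => place at 1.
73 hashes to 7; slot 7 is free => place at 7.
527 hashes to 10; slot 10 is free => place at 10.
10 hashes to 10; 10 taken => place at 0.
525 hashes to 8; slot 8 is free => place at 8.
Table: [10, 78, —, 751, —, —, —, 73, 525, —, 527]

10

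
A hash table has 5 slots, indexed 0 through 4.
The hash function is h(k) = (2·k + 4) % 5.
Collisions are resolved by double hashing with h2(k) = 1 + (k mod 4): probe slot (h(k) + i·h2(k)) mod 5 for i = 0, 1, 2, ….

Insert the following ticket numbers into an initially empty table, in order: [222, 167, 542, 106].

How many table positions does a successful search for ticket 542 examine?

222: h=3 => slot 3
167: h=3, h2=4, probe 3,2 => slot 2
542: h=3, h2=3, probe 3,1 => slot 1
106: h=1, h2=3, probe 1,4 => slot 4
Table: [—, 542, 167, 222, 106]
Lookup 542: h=3, h2=3, probe 3,1 → found at 1.

2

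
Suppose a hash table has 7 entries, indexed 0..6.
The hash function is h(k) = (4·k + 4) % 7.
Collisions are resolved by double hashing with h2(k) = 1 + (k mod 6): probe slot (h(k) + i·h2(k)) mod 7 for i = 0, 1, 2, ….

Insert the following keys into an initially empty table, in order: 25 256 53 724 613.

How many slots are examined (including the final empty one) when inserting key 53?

2

25 hashes to 6; slot 6 is free → place at 6.
256 hashes to 6, h2=5; 6 taken → place at 4.
53 hashes to 6, h2=6; 6 taken → place at 5.
724 hashes to 2; slot 2 is free → place at 2.
613 hashes to 6, h2=2; 6 taken → place at 1.
Table: [—, 613, 724, —, 256, 53, 25]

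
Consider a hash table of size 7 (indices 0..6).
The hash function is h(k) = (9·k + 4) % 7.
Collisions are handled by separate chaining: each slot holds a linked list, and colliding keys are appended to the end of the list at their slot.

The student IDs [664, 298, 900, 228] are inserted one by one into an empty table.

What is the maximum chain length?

664 → bucket 2
298 → bucket 5
900 → bucket 5 (collision)
228 → bucket 5 (collision)
Final buckets:
0: ∅
1: ∅
2: 664
3: ∅
4: ∅
5: 298 -> 900 -> 228
6: ∅

3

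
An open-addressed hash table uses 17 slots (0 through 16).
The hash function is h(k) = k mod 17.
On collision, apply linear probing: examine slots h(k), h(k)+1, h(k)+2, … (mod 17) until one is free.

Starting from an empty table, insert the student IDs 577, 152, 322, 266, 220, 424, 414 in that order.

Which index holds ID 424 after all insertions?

3

577: h=16 → slot 16
152: h=16, probe 16,0 → slot 0
322: h=16, probe 16,0,1 → slot 1
266: h=11 → slot 11
220: h=16, probe 16,0,1,2 → slot 2
424: h=16, probe 16,0,1,2,3 → slot 3
414: h=6 → slot 6
Table: [152, 322, 220, 424, ., ., 414, ., ., ., ., 266, ., ., ., ., 577]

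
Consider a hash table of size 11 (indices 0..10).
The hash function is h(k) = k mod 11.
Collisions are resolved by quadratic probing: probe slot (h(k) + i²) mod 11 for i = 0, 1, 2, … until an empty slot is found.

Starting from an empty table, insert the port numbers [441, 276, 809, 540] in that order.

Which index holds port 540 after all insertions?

5

441: h=1 → slot 1
276: h=1, probe 1,2 → slot 2
809: h=6 → slot 6
540: h=1, probe 1,2,5 → slot 5
Table: [., 441, 276, ., ., 540, 809, ., ., ., .]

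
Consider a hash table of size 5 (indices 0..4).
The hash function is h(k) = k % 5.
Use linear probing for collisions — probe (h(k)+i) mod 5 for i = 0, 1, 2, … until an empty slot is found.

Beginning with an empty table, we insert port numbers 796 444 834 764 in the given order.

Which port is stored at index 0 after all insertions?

796 hashes to 1; slot 1 is free -> place at 1.
444 hashes to 4; slot 4 is free -> place at 4.
834 hashes to 4; 4 taken -> place at 0.
764 hashes to 4; 4,0,1 taken -> place at 2.
Table: [834, 796, 764, —, 444]

834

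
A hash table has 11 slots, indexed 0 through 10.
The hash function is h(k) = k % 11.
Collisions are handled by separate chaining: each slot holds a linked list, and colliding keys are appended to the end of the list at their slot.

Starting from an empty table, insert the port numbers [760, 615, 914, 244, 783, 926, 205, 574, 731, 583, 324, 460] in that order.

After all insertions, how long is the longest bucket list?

760 -> bucket 1
615 -> bucket 10
914 -> bucket 1 (collision)
244 -> bucket 2
783 -> bucket 2 (collision)
926 -> bucket 2 (collision)
205 -> bucket 7
574 -> bucket 2 (collision)
731 -> bucket 5
583 -> bucket 0
324 -> bucket 5 (collision)
460 -> bucket 9
Final buckets:
0: 583
1: 760 -> 914
2: 244 -> 783 -> 926 -> 574
3: _
4: _
5: 731 -> 324
6: _
7: 205
8: _
9: 460
10: 615

4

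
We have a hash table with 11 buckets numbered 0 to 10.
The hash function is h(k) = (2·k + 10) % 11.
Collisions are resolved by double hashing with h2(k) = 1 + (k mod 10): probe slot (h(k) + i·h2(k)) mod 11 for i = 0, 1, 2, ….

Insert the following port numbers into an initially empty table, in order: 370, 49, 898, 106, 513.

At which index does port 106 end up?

370 hashes to 2; slot 2 is free → place at 2.
49 hashes to 9; slot 9 is free → place at 9.
898 hashes to 2, h2=9; 2 taken → place at 0.
106 hashes to 2, h2=7; 2,9 taken → place at 5.
513 hashes to 2, h2=4; 2 taken → place at 6.
Table: [898, ∅, 370, ∅, ∅, 106, 513, ∅, ∅, 49, ∅]

5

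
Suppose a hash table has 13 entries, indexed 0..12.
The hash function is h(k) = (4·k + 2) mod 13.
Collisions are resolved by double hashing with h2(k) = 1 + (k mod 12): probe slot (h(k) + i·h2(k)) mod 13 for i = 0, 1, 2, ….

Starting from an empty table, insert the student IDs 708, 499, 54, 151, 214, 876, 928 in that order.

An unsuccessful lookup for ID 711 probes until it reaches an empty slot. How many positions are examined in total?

708: h=0 => slot 0
499: h=9 => slot 9
54: h=10 => slot 10
151: h=8 => slot 8
214: h=0, h2=11, probe 0,11 => slot 11
876: h=9, h2=1, probe 9,10,11,12 => slot 12
928: h=9, h2=5, probe 9,1 => slot 1
Table: [708, 928, ∅, ∅, ∅, ∅, ∅, ∅, 151, 499, 54, 214, 876]
Lookup 711: h=12, h2=4, probe 12,3 → slot 3 empty, not found.

2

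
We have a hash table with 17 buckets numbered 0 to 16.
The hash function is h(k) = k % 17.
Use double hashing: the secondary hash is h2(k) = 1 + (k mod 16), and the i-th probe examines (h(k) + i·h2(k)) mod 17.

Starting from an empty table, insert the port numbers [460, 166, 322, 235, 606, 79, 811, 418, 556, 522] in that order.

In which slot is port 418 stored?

2

460 hashes to 1; slot 1 is free -> place at 1.
166 hashes to 13; slot 13 is free -> place at 13.
322 hashes to 16; slot 16 is free -> place at 16.
235 hashes to 14; slot 14 is free -> place at 14.
606 hashes to 11; slot 11 is free -> place at 11.
79 hashes to 11, h2=16; 11 taken -> place at 10.
811 hashes to 12; slot 12 is free -> place at 12.
418 hashes to 10, h2=3; 10,13,16 taken -> place at 2.
556 hashes to 12, h2=13; 12 taken -> place at 8.
522 hashes to 12, h2=11; 12 taken -> place at 6.
Table: [∅, 460, 418, ∅, ∅, ∅, 522, ∅, 556, ∅, 79, 606, 811, 166, 235, ∅, 322]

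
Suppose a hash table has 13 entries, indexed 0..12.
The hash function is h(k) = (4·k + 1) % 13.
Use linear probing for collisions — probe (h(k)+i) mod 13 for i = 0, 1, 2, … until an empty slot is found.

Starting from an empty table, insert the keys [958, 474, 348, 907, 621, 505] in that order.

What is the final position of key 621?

958 hashes to 11; slot 11 is free -> place at 11.
474 hashes to 12; slot 12 is free -> place at 12.
348 hashes to 2; slot 2 is free -> place at 2.
907 hashes to 2; 2 taken -> place at 3.
621 hashes to 2; 2,3 taken -> place at 4.
505 hashes to 6; slot 6 is free -> place at 6.
Table: [-, -, 348, 907, 621, -, 505, -, -, -, -, 958, 474]

4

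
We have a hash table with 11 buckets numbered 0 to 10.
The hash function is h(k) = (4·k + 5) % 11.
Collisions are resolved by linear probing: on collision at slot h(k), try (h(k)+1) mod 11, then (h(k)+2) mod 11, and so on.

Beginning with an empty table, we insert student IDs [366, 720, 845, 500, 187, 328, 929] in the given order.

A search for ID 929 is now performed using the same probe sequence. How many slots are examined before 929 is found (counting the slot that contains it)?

5

Insert 366: h=6, slot 6 empty -> index 6.
Insert 720: h=3, slot 3 empty -> index 3.
Insert 845: h=8, slot 8 empty -> index 8.
Insert 500: h=3, slot 3 occupied -> index 4.
Insert 187: h=5, slot 5 empty -> index 5.
Insert 328: h=8, slot 8 occupied -> index 9.
Insert 929: h=3, slots 3,4,5,6 occupied -> index 7.
Table: [., ., ., 720, 500, 187, 366, 929, 845, 328, .]
Lookup 929: h=3, probe 3,4,5,6,7 → found at 7.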